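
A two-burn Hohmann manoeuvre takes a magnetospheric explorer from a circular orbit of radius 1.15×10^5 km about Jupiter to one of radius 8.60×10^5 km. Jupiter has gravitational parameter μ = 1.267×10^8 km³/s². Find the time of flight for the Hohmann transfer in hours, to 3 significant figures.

t = 26.4 hours

The Hohmann ellipse has a_t = (r₁ + r₂)/2 = 4.875×10^5 km.
By Kepler's third law the transfer-orbit period is T = 2π√(a_t³/μ), so t = T/2 = 95000 s.
Converting: 95000 s ÷ 3600 s/hour = 26.4 hours.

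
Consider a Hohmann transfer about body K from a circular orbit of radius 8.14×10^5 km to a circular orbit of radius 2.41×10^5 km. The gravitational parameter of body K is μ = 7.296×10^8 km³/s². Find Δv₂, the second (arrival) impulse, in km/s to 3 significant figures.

Δv₂ = 13.3 km/s

The Hohmann ellipse has a_t = (r₁ + r₂)/2 = 5.275×10^5 km.
Circular speed at r = 2.410×10^5 km: v_c = √(μ/r) = 55.02 km/s.
Vis-viva on the transfer ellipse at r = 2.410×10^5 km gives v_t = √[μ(2/r − 1/a_t)] = 68.35 km/s.
Δv₂ = |v_t − v_c| = |68.35 − 55.02| = 13.33 km/s.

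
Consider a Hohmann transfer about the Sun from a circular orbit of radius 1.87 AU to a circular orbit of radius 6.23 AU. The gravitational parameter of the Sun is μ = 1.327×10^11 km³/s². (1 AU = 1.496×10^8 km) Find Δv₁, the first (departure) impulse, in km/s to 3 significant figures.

In km: r₁ = 1.87 × 1.496×10^8 = 2.79752×10^8 km; r₂ = 6.23 × 1.496×10^8 = 9.32008×10^8 km.
Transfer-ellipse semi-major axis a_t = (r₁ + r₂)/2 = (2.79752×10^8 + 9.32008×10^8)/2 = 6.0588×10^8 km.
On the circular orbit at r = 2.79752×10^8 km, v_c = √(μ/r) = 21.780 km/s.
Transfer-orbit speed at the same r (vis-viva, a = a_t): v_t = √[μ(2/r − 1/a_t)] = 27.013 km/s.
Δv₁ = |v_t − v_c| = |27.013 − 21.780| = 5.233 km/s.

Δv₁ = 5.23 km/s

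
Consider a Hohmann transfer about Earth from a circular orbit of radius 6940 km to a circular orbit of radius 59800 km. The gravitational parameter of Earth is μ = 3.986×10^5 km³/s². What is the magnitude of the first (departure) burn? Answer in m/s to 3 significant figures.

Δv₁ = 2570 m/s

The Hohmann ellipse has a_t = (r₁ + r₂)/2 = 33370 km.
On the circular orbit at r = 6940 km, v_c = √(μ/r) = 7.57860 km/s.
Transfer-orbit speed at the same r (vis-viva, a = a_t): v_t = √[μ(2/r − 1/a_t)] = 10.1452 km/s.
Δv₁ = |v_t − v_c| = |10.1452 − 7.57860| = 2.567 km/s.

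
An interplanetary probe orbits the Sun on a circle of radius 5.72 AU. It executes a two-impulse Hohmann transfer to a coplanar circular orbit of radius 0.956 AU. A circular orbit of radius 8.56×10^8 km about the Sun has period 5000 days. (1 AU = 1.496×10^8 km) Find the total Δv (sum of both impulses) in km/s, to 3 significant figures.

Δv = 15.2 km/s

From Kepler's third law T² = 4π²r³/μ at r = 8.56×10^8 km, T = 5000 days = 5000 × 86400 s = 4.320×10^8 s: μ = 4π²r³/T² = 1.32682×10^11 km³/s².
In km: r₁ = 5.72 × 1.496×10^8 = 8.55712×10^8 km; r₂ = 0.956 × 1.496×10^8 = 1.430176×10^8 km.
The Hohmann ellipse has a_t = (r₁ + r₂)/2 = 4.993648×10^8 km.
Circular speed at r₁: v₁ = √(μ/r₁) = √(1.32682×10^11/8.55712×10^8) = 12.452 km/s.
On the transfer ellipse at r₁, vis-viva equation gives v_a = √[μ(2/r₁ − 1/a_t)] = 6.6639 km/s.
First burn Δv₁ = |v_a − v₁| = 5.788 km/s.
Circular speed at r₂: v₂ = √(μ/r₂) = 30.459 km/s.
Transfer-orbit speed at r₂: v_p = √[μ(2/r₂ − 1/a_t)] = 39.872 km/s.
Second burn Δv₂ = |v₂ − v_p| = 9.413 km/s.
Total Δv = Δv₁ + Δv₂ = 15.20 km/s.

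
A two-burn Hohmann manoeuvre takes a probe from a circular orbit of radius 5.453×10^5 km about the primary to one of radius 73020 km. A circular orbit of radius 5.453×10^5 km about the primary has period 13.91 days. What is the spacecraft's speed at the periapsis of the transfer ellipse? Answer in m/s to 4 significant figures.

From Kepler's third law T² = 4π²r³/μ at r = 5.453×10^5 km, T = 13.91 days = 13.91 × 86400 s = 1.201824×10^6 s: μ = 4π²r³/T² = 4.43184×10^6 km³/s².
Transfer-ellipse semi-major axis a_t = (r₁ + r₂)/2 = (5.453×10^5 + 73020)/2 = 3.0916×10^5 km.
At periapsis, r = 73020 km.
Applying v² = μ(2/r − 1/a_t): v = 10.35 km/s.

v = 10350 m/s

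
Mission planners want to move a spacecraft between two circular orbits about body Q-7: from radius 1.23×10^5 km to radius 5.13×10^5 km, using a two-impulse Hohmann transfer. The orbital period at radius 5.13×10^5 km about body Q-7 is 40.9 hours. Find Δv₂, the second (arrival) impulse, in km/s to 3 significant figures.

Δv₂ = 8.28 km/s

From Kepler's third law T² = 4π²r³/μ at r = 5.13×10^5 km, T = 40.9 hours = 40.9 × 3600 s = 1.4724×10^5 s: μ = 4π²r³/T² = 2.45844×10^8 km³/s².
Semi-major axis of the transfer orbit: a_t = (1.230×10^5 + 5.130×10^5)/2 = 3.180×10^5 km.
Circular speed at r = 5.130×10^5 km: v_c = √(μ/r) = 21.89129 km/s.
Vis-viva on the transfer ellipse at r = 5.130×10^5 km gives v_t = √[μ(2/r − 1/a_t)] = 13.61477 km/s.
Δv₂ = |v_t − v_c| = |13.61477 − 21.89129| = 8.277 km/s.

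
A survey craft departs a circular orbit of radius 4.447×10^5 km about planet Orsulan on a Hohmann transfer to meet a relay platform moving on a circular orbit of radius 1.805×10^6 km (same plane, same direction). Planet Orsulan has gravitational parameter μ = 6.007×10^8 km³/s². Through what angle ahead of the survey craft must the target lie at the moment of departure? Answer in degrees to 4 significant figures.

Semi-major axis of the transfer orbit: a_t = (4.447×10^5 + 1.805×10^6)/2 = 1.12485×10^6 km.
Transfer time t = π√(a_t³/μ) = 1.52920×10^5 s.
Target angular speed ω₂ = √(μ/r₂³) = 1.01068×10^-5 rad/s.
Angle swept by the target during transfer: ω₂·t = 1.5455 rad = 88.55°.
The survey craft traverses 180° on the transfer ellipse, so the target must lead by 180° − 88.55° = 91.45°.

φ = 91.45°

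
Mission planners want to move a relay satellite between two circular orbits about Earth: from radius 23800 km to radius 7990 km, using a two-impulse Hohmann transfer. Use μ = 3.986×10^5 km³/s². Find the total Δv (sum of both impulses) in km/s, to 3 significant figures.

Δv = 2.77 km/s

Semi-major axis of the transfer orbit: a_t = (23800 + 7990)/2 = 15895 km.
Circular speed at r₁: v₁ = √(μ/r₁) = √(3.986×10^5/23800) = 4.0924 km/s.
Transfer-orbit speed at r₁ (v² = μ(2/r − 1/a)): v_a = √[μ(2/r₁ − 1/a_t)] = 2.9015 km/s.
First burn Δv₁ = |v_a − v₁| = 1.191 km/s.
Circular speed at r₂: v₂ = √(μ/r₂) = 7.063 km/s.
Transfer-orbit speed at r₂: v_p = √[μ(2/r₂ − 1/a_t)] = 8.643 km/s.
Second burn Δv₂ = |v₂ − v_p| = 1.580 km/s.
Total Δv = Δv₁ + Δv₂ = 2.771 km/s.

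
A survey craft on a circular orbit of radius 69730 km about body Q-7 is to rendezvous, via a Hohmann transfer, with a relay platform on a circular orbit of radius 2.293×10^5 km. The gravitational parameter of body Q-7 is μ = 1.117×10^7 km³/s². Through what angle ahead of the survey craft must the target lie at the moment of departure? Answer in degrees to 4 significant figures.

Transfer-ellipse semi-major axis a_t = (r₁ + r₂)/2 = (69730 + 2.293×10^5)/2 = 1.49515×10^5 km.
Transfer time t = π√(a_t³/μ) = 54340 s.
Target angular speed ω₂ = √(μ/r₂³) = 3.044×10^-5 rad/s.
Angle swept by the target during transfer: ω₂·t = 1.654 rad = 94.77°.
Arrival is 180° from departure on the ellipse, so φ = 180° − 94.77° = 85.23°.

φ = 85.23°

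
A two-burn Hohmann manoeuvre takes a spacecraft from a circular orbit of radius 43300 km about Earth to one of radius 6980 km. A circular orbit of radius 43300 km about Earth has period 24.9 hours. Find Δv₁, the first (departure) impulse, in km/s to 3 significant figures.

Δv₁ = 1.44 km/s

From Kepler's third law T² = 4π²r³/μ at r = 43300 km, T = 24.9 hours = 24.9 × 3600 s = 89640 s: μ = 4π²r³/T² = 3.98859×10^5 km³/s².
Transfer-ellipse semi-major axis a_t = (r₁ + r₂)/2 = (43300 + 6980)/2 = 25140 km.
On the circular orbit at r = 43300 km, v_c = √(μ/r) = 3.035 km/s.
Vis-viva on the transfer ellipse at r = 43300 km gives v_t = √[μ(2/r − 1/a_t)] = 1.599 km/s.
Δv₁ = |v_t − v_c| = |1.599 − 3.035| = 1.436 km/s.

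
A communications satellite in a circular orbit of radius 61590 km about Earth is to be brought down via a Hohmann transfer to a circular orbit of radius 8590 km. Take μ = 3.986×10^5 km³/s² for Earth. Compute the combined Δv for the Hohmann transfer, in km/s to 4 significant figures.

Transfer-ellipse semi-major axis a_t = (r₁ + r₂)/2 = (61590 + 8590)/2 = 35090 km.
At r₁ the circular-orbit speed is v₁ = √(μ/r₁) = 2.544 km/s.
Transfer-orbit speed at r₁ (vis-viva): v_a = √[μ(2/r₁ − 1/a_t)] = 1.259 km/s.
First burn Δv₁ = |v_a − v₁| = 1.285 km/s.
Circular speed at r₂: v₂ = √(μ/r₂) = 6.812 km/s.
Transfer-orbit speed at r₂: v_p = √[μ(2/r₂ − 1/a_t)] = 9.025 km/s.
Second burn Δv₂ = |v₂ − v_p| = 2.213 km/s.
Δv = Δv₁ + Δv₂ = 1.285 + 2.213 = 3.498 km/s.

Δv = 3.498 km/s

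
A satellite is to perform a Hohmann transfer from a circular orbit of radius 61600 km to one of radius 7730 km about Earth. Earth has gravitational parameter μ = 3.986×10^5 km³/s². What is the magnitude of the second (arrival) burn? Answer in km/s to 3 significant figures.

Δv₂ = 2.39 km/s

The Hohmann ellipse has a_t = (r₁ + r₂)/2 = 34665 km.
On the circular orbit at r = 7730 km, v_c = √(μ/r) = 7.1809 km/s.
Vis-viva on the transfer ellipse at r = 7730 km gives v_t = √[μ(2/r − 1/a_t)] = 9.5725 km/s.
Δv₂ = |v_t − v_c| = |9.5725 − 7.1809| = 2.392 km/s.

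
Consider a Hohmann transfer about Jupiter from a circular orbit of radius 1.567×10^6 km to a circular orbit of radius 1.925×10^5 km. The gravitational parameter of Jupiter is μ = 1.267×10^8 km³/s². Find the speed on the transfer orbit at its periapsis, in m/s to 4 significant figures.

Transfer-ellipse semi-major axis a_t = (r₁ + r₂)/2 = (1.567×10^6 + 1.925×10^5)/2 = 8.7975×10^5 km.
At periapsis, r = 1.925×10^5 km.
From the vis-viva equation, v = √[μ(2/r − 1/a_t)] = 34.24 km/s.

v = 34240 m/s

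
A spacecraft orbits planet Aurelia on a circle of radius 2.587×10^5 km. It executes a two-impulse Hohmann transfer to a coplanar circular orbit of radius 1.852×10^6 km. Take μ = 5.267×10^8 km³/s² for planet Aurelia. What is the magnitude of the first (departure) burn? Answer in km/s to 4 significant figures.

Transfer-ellipse semi-major axis a_t = (r₁ + r₂)/2 = (2.587×10^5 + 1.852×10^6)/2 = 1.05535×10^6 km.
Circular speed at r = 2.587×10^5 km: v_c = √(μ/r) = 45.12 km/s.
Transfer-orbit speed at the same r (vis-viva, a = a_t): v_t = √[μ(2/r − 1/a_t)] = 59.77 km/s.
Δv₁ = |v_t − v_c| = |59.77 − 45.12| = 14.65 km/s.

Δv₁ = 14.65 km/s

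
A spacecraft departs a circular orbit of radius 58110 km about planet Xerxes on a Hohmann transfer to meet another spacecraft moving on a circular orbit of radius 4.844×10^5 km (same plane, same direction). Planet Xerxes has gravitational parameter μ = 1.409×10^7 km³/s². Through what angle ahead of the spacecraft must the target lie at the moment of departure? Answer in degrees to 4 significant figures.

φ = 104.6°

Transfer-ellipse semi-major axis a_t = (r₁ + r₂)/2 = (58110 + 4.844×10^5)/2 = 2.71255×10^5 km.
Transfer time t = π√(a_t³/μ) = 1.1824×10^5 s.
Target angular speed ω₂ = √(μ/r₂³) = 1.1134×10^-5 rad/s.
Angle swept by the target during transfer: ω₂·t = 1.3165 rad = 75.43°.
The spacecraft traverses 180° on the transfer ellipse, so the target must lead by 180° − 75.43° = 104.6°.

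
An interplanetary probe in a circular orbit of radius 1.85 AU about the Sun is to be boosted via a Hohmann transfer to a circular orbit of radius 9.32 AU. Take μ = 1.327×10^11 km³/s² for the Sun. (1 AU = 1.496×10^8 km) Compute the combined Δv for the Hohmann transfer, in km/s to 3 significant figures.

In km: r₁ = 1.85 × 1.496×10^8 = 2.7676×10^8 km; r₂ = 9.32 × 1.496×10^8 = 1.394272×10^9 km.
Transfer-ellipse semi-major axis a_t = (r₁ + r₂)/2 = (2.7676×10^8 + 1.394272×10^9)/2 = 8.35516×10^8 km.
Circular speed at r₁: v₁ = √(μ/r₁) = √(1.327×10^11/2.7676×10^8) = 21.90 km/s.
On the transfer ellipse at r₁, vis-viva gives v_p = √[μ(2/r₁ − 1/a_t)] = 28.29 km/s.
First burn Δv₁ = |v_p − v₁| = 6.390 km/s.
At r₂, v₂ = √(μ/r₂) = 9.756 km/s.
Transfer-orbit speed at r₂: v_a = √[μ(2/r₂ − 1/a_t)] = 5.615 km/s.
Second burn Δv₂ = |v₂ − v_a| = 4.141 km/s.
Δv = Δv₁ + Δv₂ = 6.390 + 4.141 = 10.53 km/s.

Δv = 10.5 km/s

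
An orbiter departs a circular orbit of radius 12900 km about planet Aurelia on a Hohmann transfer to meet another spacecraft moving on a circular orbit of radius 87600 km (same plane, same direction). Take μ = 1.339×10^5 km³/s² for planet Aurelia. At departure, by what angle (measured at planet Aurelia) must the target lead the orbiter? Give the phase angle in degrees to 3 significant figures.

φ = 102°

Transfer-ellipse semi-major axis a_t = (r₁ + r₂)/2 = (12900 + 87600)/2 = 50250 km.
Transfer time t = π√(a_t³/μ) = 96708.3 s.
The target's mean motion on its circular orbit is ω₂ = √(μ/r₂³) = 1.41135×10^-5 rad/s.
Angle swept by the target during transfer: ω₂·t = 1.3649 rad = 78.20°.
The orbiter traverses 180° on the transfer ellipse, so the target must lead by 180° − 78.20° = 102°.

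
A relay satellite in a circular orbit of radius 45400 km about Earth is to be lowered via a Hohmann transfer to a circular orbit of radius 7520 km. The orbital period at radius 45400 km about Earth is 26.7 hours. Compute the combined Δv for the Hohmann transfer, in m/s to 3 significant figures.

Δv = 3650 m/s

From Kepler's third law T² = 4π²r³/μ at r = 45400 km, T = 26.7 hours = 26.7 × 3600 s = 96120 s: μ = 4π²r³/T² = 3.99852×10^5 km³/s².
Transfer-ellipse semi-major axis a_t = (r₁ + r₂)/2 = (45400 + 7520)/2 = 26460 km.
At r₁ the circular-orbit speed is v₁ = √(μ/r₁) = 2.9677 km/s.
On the transfer ellipse at r₁, vis-viva equation gives v_a = √[μ(2/r₁ − 1/a_t)] = 1.5821 km/s.
First burn Δv₁ = |v_a − v₁| = 1.3856 km/s.
Circular speed at r₂: v₂ = √(μ/r₂) = 7.291904 km/s.
Transfer-orbit speed at r₂: v_p = √[μ(2/r₂ − 1/a_t)] = 9.551553 km/s.
Second burn Δv₂ = |v₂ − v_p| = 2.2596 km/s.
Total Δv = Δv₁ + Δv₂ = 3.645 km/s.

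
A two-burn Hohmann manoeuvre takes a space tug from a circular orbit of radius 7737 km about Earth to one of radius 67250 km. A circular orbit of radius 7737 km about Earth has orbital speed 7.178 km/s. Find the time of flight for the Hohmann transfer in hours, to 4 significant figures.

t = 10.03 hours

From the circular-orbit relation v² = μ/r at r = 7737 km: μ = v²r = (7.178)² × 7737 = 3.98639×10^5 km³/s².
The Hohmann ellipse has a_t = (r₁ + r₂)/2 = 37493.5 km.
Half the transfer-orbit period gives t = π√(a_t³/μ) = 36120 s.
Converting: 36120 s ÷ 3600 s/hour = 10.03 hours.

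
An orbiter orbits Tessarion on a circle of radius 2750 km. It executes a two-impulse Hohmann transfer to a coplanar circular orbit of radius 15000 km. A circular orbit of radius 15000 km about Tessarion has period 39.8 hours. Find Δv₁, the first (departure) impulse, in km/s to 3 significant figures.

Δv₁ = 0.461 km/s

From Kepler's third law T² = 4π²r³/μ at r = 15000 km, T = 39.8 hours = 39.8 × 3600 s = 1.4328×10^5 s: μ = 4π²r³/T² = 6490.26 km³/s².
The Hohmann ellipse has a_t = (r₁ + r₂)/2 = 8875 km.
Circular speed at r = 2750 km: v_c = √(μ/r) = 1.536 km/s.
Transfer-orbit speed at the same r (vis-viva, a = a_t): v_t = √[μ(2/r − 1/a_t)] = 1.997 km/s.
Δv₁ = |v_t − v_c| = |1.997 − 1.536| = 0.4610 km/s.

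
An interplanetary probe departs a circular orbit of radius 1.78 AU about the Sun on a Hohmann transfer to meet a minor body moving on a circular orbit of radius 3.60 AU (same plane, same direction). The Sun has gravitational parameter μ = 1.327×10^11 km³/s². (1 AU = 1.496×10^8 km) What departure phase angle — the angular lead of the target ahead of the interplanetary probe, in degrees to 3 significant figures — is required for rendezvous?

φ = 63.7°

In km: r₁ = 1.78 × 1.496×10^8 = 2.66288×10^8 km; r₂ = 3.60 × 1.496×10^8 = 5.3856×10^8 km.
The Hohmann ellipse has a_t = (r₁ + r₂)/2 = 4.02424×10^8 km.
Transfer time t = π√(a_t³/μ) = 6.962×10^7 s.
Target angular speed ω₂ = √(μ/r₂³) = 2.915×10^-8 rad/s.
Angle swept by the target during transfer: ω₂·t = 2.029 rad = 116.3°.
The interplanetary probe traverses 180° on the transfer ellipse, so the target must lead by 180° − 116.3° = 63.7°.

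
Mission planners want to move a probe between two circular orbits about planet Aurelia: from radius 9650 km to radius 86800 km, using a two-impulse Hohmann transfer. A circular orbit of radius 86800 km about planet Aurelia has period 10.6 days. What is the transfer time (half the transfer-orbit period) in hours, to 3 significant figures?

t = 52.7 hours

From Kepler's third law T² = 4π²r³/μ at r = 86800 km, T = 10.6 days = 10.6 × 86400 s = 9.1584×10^5 s: μ = 4π²r³/T² = 30780.8 km³/s².
Semi-major axis of the transfer orbit: a_t = (9650 + 86800)/2 = 48225 km.
Half the transfer-orbit period gives t = π√(a_t³/μ) = 1.896×10^5 s.
Converting: 1.896×10^5 s ÷ 3600 s/hour = 52.7 hours.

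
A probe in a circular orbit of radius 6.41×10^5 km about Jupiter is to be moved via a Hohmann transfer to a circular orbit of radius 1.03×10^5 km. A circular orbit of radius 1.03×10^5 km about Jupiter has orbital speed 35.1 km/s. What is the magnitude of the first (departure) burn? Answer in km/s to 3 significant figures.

Δv₁ = 6.67 km/s

From the circular-orbit relation v² = μ/r at r = 1.03×10^5 km: μ = v²r = (35.1)² × 1.03×10^5 = 1.26897×10^8 km³/s².
Transfer-ellipse semi-major axis a_t = (r₁ + r₂)/2 = (6.410×10^5 + 1.030×10^5)/2 = 3.720×10^5 km.
Circular speed at r = 6.410×10^5 km: v_c = √(μ/r) = 14.07 km/s.
Transfer-orbit speed at the same r (vis-viva, a = a_t): v_t = √[μ(2/r − 1/a_t)] = 7.404 km/s.
Δv₁ = |v_t − v_c| = |7.404 − 14.07| = 6.666 km/s.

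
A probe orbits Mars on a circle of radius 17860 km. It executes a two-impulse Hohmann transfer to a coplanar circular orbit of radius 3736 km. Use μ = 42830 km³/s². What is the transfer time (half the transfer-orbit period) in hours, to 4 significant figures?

t = 4.731 hours

The Hohmann ellipse has a_t = (r₁ + r₂)/2 = 10798 km.
By Kepler's third law the transfer-orbit period is T = 2π√(a_t³/μ), so t = T/2 = 17030 s.
Converting: 17030 s ÷ 3600 s/hour = 4.731 hours.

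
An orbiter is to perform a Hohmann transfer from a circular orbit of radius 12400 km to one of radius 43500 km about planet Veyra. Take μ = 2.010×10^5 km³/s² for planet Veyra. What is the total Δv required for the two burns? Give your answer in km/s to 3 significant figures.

Semi-major axis of the transfer orbit: a_t = (12400 + 43500)/2 = 27950 km.
Circular speed at r₁: v₁ = √(μ/r₁) = √(2.010×10^5/12400) = 4.0261 km/s.
Transfer-orbit speed at r₁ (v² = μ(2/r − 1/a)): v_p = √[μ(2/r₁ − 1/a_t)] = 5.0227 km/s.
First burn Δv₁ = |v_p − v₁| = 0.9966 km/s.
At r₂, v₂ = √(μ/r₂) = 2.1496 km/s.
Transfer-orbit speed at r₂: v_a = √[μ(2/r₂ − 1/a_t)] = 1.4318 km/s.
Second burn Δv₂ = |v₂ − v_a| = 0.7178 km/s.
Δv = Δv₁ + Δv₂ = 0.9966 + 0.7178 = 1.714 km/s.

Δv = 1.71 km/s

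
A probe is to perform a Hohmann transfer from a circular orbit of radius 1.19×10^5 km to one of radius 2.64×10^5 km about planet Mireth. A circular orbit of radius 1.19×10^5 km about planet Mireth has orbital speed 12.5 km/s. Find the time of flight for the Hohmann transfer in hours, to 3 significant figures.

From the circular-orbit relation v² = μ/r at r = 1.19×10^5 km: μ = v²r = (12.5)² × 1.19×10^5 = 1.85938×10^7 km³/s².
Semi-major axis of the transfer orbit: a_t = (1.190×10^5 + 2.640×10^5)/2 = 1.915×10^5 km.
Transfer time t = π√(a_t³/μ) = π√((1.915×10^5)³ / 1.85938×10^7) = 61050 s.
Converting: 61050 s ÷ 3600 s/hour = 17.0 hours.

t = 17.0 hours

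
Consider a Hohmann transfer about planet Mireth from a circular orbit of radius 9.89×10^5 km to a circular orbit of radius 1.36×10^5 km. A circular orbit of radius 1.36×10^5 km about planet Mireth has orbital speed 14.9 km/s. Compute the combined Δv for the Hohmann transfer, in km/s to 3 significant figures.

Δv = 7.67 km/s

From the circular-orbit relation v² = μ/r at r = 1.36×10^5 km: μ = v²r = (14.9)² × 1.36×10^5 = 3.01934×10^7 km³/s².
Semi-major axis of the transfer orbit: a_t = (9.890×10^5 + 1.360×10^5)/2 = 5.625×10^5 km.
Circular speed at r₁: v₁ = √(μ/r₁) = √(3.01934×10^7/9.890×10^5) = 5.52532 km/s.
On the transfer ellipse at r₁, vis-viva equation gives v_a = √[μ(2/r₁ − 1/a_t)] = 2.71685 km/s.
First burn Δv₁ = |v_a − v₁| = 2.8085 km/s.
Circular speed at r₂: v₂ = √(μ/r₂) = 14.9000 km/s.
Transfer-orbit speed at r₂: v_p = √[μ(2/r₂ − 1/a_t)] = 19.7571 km/s.
Second burn Δv₂ = |v₂ − v_p| = 4.8571 km/s.
Total Δv = Δv₁ + Δv₂ = 7.666 km/s.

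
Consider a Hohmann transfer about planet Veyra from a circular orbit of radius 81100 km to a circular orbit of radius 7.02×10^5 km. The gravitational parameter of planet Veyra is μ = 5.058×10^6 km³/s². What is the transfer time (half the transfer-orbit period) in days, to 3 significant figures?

t = 3.96 days

Semi-major axis of the transfer orbit: a_t = (81100 + 7.020×10^5)/2 = 3.9155×10^5 km.
By Kepler's third law the transfer-orbit period is T = 2π√(a_t³/μ), so t = T/2 = 3.422×10^5 s.
Converting: 3.422×10^5 s ÷ 86400 s/day = 3.96 days.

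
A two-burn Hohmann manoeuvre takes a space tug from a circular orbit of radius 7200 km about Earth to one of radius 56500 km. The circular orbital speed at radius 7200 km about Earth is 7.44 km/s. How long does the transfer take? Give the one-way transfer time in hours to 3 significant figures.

t = 7.86 hours

From the circular-orbit relation v² = μ/r at r = 7200 km: μ = v²r = (7.44)² × 7200 = 3.98546×10^5 km³/s².
Semi-major axis of the transfer orbit: a_t = (7200 + 56500)/2 = 31850 km.
Transfer time t = π√(a_t³/μ) = π√((31850)³ / 3.98546×10^5) = 28290 s.
Converting: 28290 s ÷ 3600 s/hour = 7.86 hours.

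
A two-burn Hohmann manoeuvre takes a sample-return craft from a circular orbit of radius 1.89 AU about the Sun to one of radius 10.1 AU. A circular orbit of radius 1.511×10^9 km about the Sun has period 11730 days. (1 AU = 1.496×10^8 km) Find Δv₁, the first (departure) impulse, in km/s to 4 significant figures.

From Kepler's third law T² = 4π²r³/μ at r = 1.511×10^9 km, T = 11730 days = 11730 × 86400 s = 1.013472×10^9 s: μ = 4π²r³/T² = 1.32596×10^11 km³/s².
In km: r₁ = 1.89 × 1.496×10^8 = 2.82744×10^8 km; r₂ = 10.1 × 1.496×10^8 = 1.51096×10^9 km.
Semi-major axis of the transfer orbit: a_t = (2.82744×10^8 + 1.51096×10^9)/2 = 8.96852×10^8 km.
On the circular orbit at r = 2.82744×10^8 km, v_c = √(μ/r) = 21.655 km/s.
Vis-viva on the transfer ellipse at r = 2.82744×10^8 km gives v_t = √[μ(2/r − 1/a_t)] = 28.108 km/s.
Δv₁ = |v_t − v_c| = |28.108 − 21.655| = 6.453 km/s.

Δv₁ = 6.453 km/s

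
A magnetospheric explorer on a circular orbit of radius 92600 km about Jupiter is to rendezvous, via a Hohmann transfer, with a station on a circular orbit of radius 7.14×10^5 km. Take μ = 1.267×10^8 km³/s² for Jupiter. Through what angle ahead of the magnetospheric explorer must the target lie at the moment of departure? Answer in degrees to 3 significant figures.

φ = 104°

Semi-major axis of the transfer orbit: a_t = (92600 + 7.140×10^5)/2 = 4.033×10^5 km.
Transfer time t = π√(a_t³/μ) = 71483 s.
Target angular speed ω₂ = √(μ/r₂³) = 1.8657×10^-5 rad/s.
Angle swept by the target during transfer: ω₂·t = 1.33366 rad = 76.41°.
Arrival is 180° from departure on the ellipse, so φ = 180° − 76.41° = 104°.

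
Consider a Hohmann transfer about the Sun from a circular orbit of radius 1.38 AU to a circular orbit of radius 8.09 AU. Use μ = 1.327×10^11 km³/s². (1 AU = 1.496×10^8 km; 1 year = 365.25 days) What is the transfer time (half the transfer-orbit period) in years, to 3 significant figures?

In km: r₁ = 1.38 × 1.496×10^8 = 2.06448×10^8 km; r₂ = 8.09 × 1.496×10^8 = 1.210264×10^9 km.
Transfer-ellipse semi-major axis a_t = (r₁ + r₂)/2 = (2.06448×10^8 + 1.210264×10^9)/2 = 7.08356×10^8 km.
Transfer time t = π√(a_t³/μ) = π√((7.08356×10^8)³ / 1.327×10^11) = 1.626×10^8 s.
Converting: 1.626×10^8 s ÷ 3.15576×10^7 s/year (365.25 × 86400) = 5.15 years.

t = 5.15 years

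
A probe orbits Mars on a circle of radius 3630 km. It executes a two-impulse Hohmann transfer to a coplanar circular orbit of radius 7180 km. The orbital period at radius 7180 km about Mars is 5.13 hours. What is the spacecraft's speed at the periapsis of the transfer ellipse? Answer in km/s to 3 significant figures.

From Kepler's third law T² = 4π²r³/μ at r = 7180 km, T = 5.13 hours = 5.13 × 3600 s = 18468 s: μ = 4π²r³/T² = 42844.3 km³/s².
The Hohmann ellipse has a_t = (r₁ + r₂)/2 = 5405 km.
At periapsis, r = 3630 km.
Vis-viva: v = √[μ(2/r − 1/a_t)] = √[42844.3 × (2/3630 − 1/5405)] = 3.960 km/s.

v = 3.96 km/s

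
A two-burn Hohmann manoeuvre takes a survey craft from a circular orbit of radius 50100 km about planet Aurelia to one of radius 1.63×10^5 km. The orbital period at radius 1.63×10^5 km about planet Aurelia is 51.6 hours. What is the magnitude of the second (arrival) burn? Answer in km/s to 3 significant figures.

From Kepler's third law T² = 4π²r³/μ at r = 1.63×10^5 km, T = 51.6 hours = 51.6 × 3600 s = 1.8576×10^5 s: μ = 4π²r³/T² = 4.95471×10^6 km³/s².
Transfer-ellipse semi-major axis a_t = (r₁ + r₂)/2 = (50100 + 1.630×10^5)/2 = 1.0655×10^5 km.
On the circular orbit at r = 1.630×10^5 km, v_c = √(μ/r) = 5.5133 km/s.
Vis-viva on the transfer ellipse at r = 1.630×10^5 km gives v_t = √[μ(2/r − 1/a_t)] = 3.7806 km/s.
Δv₂ = |v_t − v_c| = |3.7806 − 5.5133| = 1.733 km/s.

Δv₂ = 1.73 km/s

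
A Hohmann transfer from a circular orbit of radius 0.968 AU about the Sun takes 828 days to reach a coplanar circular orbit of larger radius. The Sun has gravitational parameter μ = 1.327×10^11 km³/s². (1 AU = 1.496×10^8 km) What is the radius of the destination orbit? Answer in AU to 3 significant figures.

r₂ = 4.51 AU

In km: r₁ = 0.968 × 1.496×10^8 = 1.448128×10^8 km.
Transfer time t = 828 days = 7.15392×10^7 s, and t = π√(a_t³/μ).
So a_t = (μ t²/π²)^(1/3) = (1.327×10^11 × (7.15392×10^7)² / π²)^(1/3) = 4.0978×10^8 km.
Since a_t = (r₁ + r₂)/2, r₂ = 2a_t − r₁ = 2×4.0978×10^8 − 1.448128×10^8 = 6.747472×10^8 km.
In AU: r₂ = 6.747472×10^8 / 1.496×10^8 = 4.51 AU.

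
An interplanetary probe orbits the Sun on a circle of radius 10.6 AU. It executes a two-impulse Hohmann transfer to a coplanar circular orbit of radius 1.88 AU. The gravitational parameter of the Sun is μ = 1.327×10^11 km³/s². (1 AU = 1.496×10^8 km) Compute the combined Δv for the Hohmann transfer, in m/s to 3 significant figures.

Δv = 10700 m/s

In km: r₁ = 10.6 × 1.496×10^8 = 1.58576×10^9 km; r₂ = 1.88 × 1.496×10^8 = 2.81248×10^8 km.
Semi-major axis of the transfer orbit: a_t = (1.58576×10^9 + 2.81248×10^8)/2 = 9.33504×10^8 km.
Circular speed at r₁: v₁ = √(μ/r₁) = √(1.327×10^11/1.58576×10^9) = 9.148 km/s.
On the transfer ellipse at r₁, vis-viva equation gives v_a = √[μ(2/r₁ − 1/a_t)] = 5.021 km/s.
First burn Δv₁ = |v_a − v₁| = 4.127 km/s.
Circular speed at r₂: v₂ = √(μ/r₂) = 21.722 km/s.
Transfer-orbit speed at r₂: v_p = √[μ(2/r₂ − 1/a_t)] = 28.311 km/s.
Second burn Δv₂ = |v₂ − v_p| = 6.589 km/s.
Total Δv = Δv₁ + Δv₂ = 10.72 km/s.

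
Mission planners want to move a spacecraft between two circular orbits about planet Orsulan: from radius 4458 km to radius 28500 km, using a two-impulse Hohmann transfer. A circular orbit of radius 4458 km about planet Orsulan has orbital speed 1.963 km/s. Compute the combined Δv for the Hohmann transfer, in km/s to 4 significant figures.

From the circular-orbit relation v² = μ/r at r = 4458 km: μ = v²r = (1.963)² × 4458 = 17178.3 km³/s².
Semi-major axis of the transfer orbit: a_t = (4458 + 28500)/2 = 16479 km.
At r₁ the circular-orbit speed is v₁ = √(μ/r₁) = 1.9630 km/s.
On the transfer ellipse at r₁, vis-viva gives v_p = √[μ(2/r₁ − 1/a_t)] = 2.5815 km/s.
First burn Δv₁ = |v_p − v₁| = 0.6185 km/s.
Circular speed at r₂: v₂ = √(μ/r₂) = 0.7764 km/s.
Transfer-orbit speed at r₂: v_a = √[μ(2/r₂ − 1/a_t)] = 0.4038 km/s.
Second burn Δv₂ = |v₂ − v_a| = 0.3726 km/s.
Total Δv = Δv₁ + Δv₂ = 0.9911 km/s.

Δv = 0.9911 km/s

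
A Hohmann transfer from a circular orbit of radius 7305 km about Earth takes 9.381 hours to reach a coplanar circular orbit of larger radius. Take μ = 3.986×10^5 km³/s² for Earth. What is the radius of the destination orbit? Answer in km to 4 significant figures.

Transfer time t = 9.381 hours = 33771.6 s, and t = π√(a_t³/μ).
So a_t = (μ t²/π²)^(1/3) = (3.986×10^5 × (33771.6)² / π²)^(1/3) = 35847 km.
Since a_t = (r₁ + r₂)/2, r₂ = 2a_t − r₁ = 2×35847 − 7305 = 64389 km.

r₂ = 64390 km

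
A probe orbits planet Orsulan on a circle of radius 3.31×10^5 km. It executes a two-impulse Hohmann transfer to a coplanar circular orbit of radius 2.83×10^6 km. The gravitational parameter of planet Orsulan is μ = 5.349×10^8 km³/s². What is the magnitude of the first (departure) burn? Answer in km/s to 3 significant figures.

The Hohmann ellipse has a_t = (r₁ + r₂)/2 = 1.5805×10^6 km.
Circular speed at r = 3.310×10^5 km: v_c = √(μ/r) = 40.20 km/s.
Transfer-orbit speed at the same r (vis-viva, a = a_t): v_t = √[μ(2/r − 1/a_t)] = 53.79 km/s.
Δv₁ = |v_t − v_c| = |53.79 − 40.20| = 13.59 km/s.

Δv₁ = 13.6 km/s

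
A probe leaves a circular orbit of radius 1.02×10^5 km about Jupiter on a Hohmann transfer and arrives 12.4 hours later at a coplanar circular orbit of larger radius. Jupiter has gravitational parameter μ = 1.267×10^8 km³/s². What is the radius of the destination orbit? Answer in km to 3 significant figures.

Transfer time t = 12.4 hours = 44640 s, and t = π√(a_t³/μ).
So a_t = (μ t²/π²)^(1/3) = (1.267×10^8 × (44640)² / π²)^(1/3) = 2.9465×10^5 km.
Since a_t = (r₁ + r₂)/2, r₂ = 2a_t − r₁ = 2×2.9465×10^5 − 1.020×10^5 = 4.873×10^5 km.

r₂ = 4.87×10^5 km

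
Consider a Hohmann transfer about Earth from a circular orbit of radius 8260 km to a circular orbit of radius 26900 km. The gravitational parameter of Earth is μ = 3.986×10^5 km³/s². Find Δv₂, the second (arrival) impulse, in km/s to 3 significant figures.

Δv₂ = 1.21 km/s

The Hohmann ellipse has a_t = (r₁ + r₂)/2 = 17580 km.
On the circular orbit at r = 26900 km, v_c = √(μ/r) = 3.8494 km/s.
Transfer-orbit speed at the same r (vis-viva, a = a_t): v_t = √[μ(2/r − 1/a_t)] = 2.6386 km/s.
Δv₂ = |v_t − v_c| = |2.6386 − 3.8494| = 1.211 km/s.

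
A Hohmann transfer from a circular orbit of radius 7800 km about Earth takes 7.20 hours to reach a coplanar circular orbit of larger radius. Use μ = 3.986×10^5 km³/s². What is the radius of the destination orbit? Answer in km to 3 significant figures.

Transfer time t = 7.20 hours = 25920 s, and t = π√(a_t³/μ).
So a_t = (μ t²/π²)^(1/3) = (3.986×10^5 × (25920)² / π²)^(1/3) = 30049 km.
Since a_t = (r₁ + r₂)/2, r₂ = 2a_t − r₁ = 2×30049 − 7800 = 52298 km.

r₂ = 52300 km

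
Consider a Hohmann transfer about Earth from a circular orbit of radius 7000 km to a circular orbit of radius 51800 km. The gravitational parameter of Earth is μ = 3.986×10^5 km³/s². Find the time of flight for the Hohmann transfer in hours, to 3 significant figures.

Transfer-ellipse semi-major axis a_t = (r₁ + r₂)/2 = (7000 + 51800)/2 = 29400 km.
By Kepler's third law the transfer-orbit period is T = 2π√(a_t³/μ), so t = T/2 = 25080 s.
Converting: 25080 s ÷ 3600 s/hour = 6.97 hours.

t = 6.97 hours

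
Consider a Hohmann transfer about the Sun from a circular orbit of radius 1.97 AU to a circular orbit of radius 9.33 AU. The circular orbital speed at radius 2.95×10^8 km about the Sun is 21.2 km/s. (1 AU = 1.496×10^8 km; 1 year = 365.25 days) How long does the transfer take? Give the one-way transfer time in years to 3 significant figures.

From the circular-orbit relation v² = μ/r at r = 2.95×10^8 km: μ = v²r = (21.2)² × 2.95×10^8 = 1.32585×10^11 km³/s².
In km: r₁ = 1.97 × 1.496×10^8 = 2.94712×10^8 km; r₂ = 9.33 × 1.496×10^8 = 1.395768×10^9 km.
The Hohmann ellipse has a_t = (r₁ + r₂)/2 = 8.4524×10^8 km.
Transfer time t = π√(a_t³/μ) = π√((8.4524×10^8)³ / 1.32585×10^11) = 2.120×10^8 s.
Converting: 2.120×10^8 s ÷ 3.15576×10^7 s/year (365.25 × 86400) = 6.72 years.

t = 6.72 years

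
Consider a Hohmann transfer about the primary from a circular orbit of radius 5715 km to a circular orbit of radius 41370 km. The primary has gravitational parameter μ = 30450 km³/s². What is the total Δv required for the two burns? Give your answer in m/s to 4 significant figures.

Δv = 1187 m/s

The Hohmann ellipse has a_t = (r₁ + r₂)/2 = 23542.5 km.
At r₁ the circular-orbit speed is v₁ = √(μ/r₁) = 2.3083 km/s.
Transfer-orbit speed at r₁ (v² = μ(2/r − 1/a)): v_p = √[μ(2/r₁ − 1/a_t)] = 3.0599 km/s.
First burn Δv₁ = |v_p − v₁| = 0.7516 km/s.
At r₂, v₂ = √(μ/r₂) = 0.8579 km/s.
Transfer-orbit speed at r₂: v_a = √[μ(2/r₂ − 1/a_t)] = 0.4227 km/s.
Second burn Δv₂ = |v₂ − v_a| = 0.4352 km/s.
Δv = Δv₁ + Δv₂ = 0.7516 + 0.4352 = 1.187 km/s.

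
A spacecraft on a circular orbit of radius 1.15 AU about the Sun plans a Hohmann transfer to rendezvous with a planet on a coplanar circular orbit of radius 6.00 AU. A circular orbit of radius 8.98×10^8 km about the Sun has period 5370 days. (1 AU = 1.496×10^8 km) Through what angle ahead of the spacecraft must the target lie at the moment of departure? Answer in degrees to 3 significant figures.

From Kepler's third law T² = 4π²r³/μ at r = 8.98×10^8 km, T = 5370 days = 5370 × 86400 s = 4.63968×10^8 s: μ = 4π²r³/T² = 1.32804×10^11 km³/s².
In km: r₁ = 1.15 × 1.496×10^8 = 1.7204×10^8 km; r₂ = 6.00 × 1.496×10^8 = 8.976×10^8 km.
The Hohmann ellipse has a_t = (r₁ + r₂)/2 = 5.3482×10^8 km.
The half-period of the transfer ellipse is t = π√(a_t³/μ) = 1.0662×10^8 s.
Target angular speed ω₂ = √(μ/r₂³) = 1.3551×10^-8 rad/s.
Angle swept by the target during transfer: ω₂·t = 1.445 rad = 82.79°.
Arrival is 180° from departure on the ellipse, so φ = 180° − 82.79° = 97.2°.

φ = 97.2°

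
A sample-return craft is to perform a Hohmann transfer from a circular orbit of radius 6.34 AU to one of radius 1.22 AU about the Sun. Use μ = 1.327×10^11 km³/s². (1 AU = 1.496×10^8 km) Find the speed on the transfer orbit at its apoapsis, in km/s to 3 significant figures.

In km: r₁ = 6.34 × 1.496×10^8 = 9.48464×10^8 km; r₂ = 1.22 × 1.496×10^8 = 1.82512×10^8 km.
Transfer-ellipse semi-major axis a_t = (r₁ + r₂)/2 = (9.48464×10^8 + 1.82512×10^8)/2 = 5.65488×10^8 km.
At apoapsis, r = 9.48464×10^8 km.
Vis-viva: v = √[μ(2/r − 1/a_t)] = √[1.327×10^11 × (2/9.48464×10^8 − 1/5.65488×10^8)] = 6.720 km/s.

v = 6.72 km/s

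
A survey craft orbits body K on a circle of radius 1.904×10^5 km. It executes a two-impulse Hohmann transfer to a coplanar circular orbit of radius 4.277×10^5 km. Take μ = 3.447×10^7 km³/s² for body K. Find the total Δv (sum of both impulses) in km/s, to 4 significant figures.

Δv = 4.304 km/s

Transfer-ellipse semi-major axis a_t = (r₁ + r₂)/2 = (1.904×10^5 + 4.277×10^5)/2 = 3.0905×10^5 km.
At r₁ the circular-orbit speed is v₁ = √(μ/r₁) = 13.45511 km/s.
On the transfer ellipse at r₁, vis-viva gives v_p = √[μ(2/r₁ − 1/a_t)] = 15.82860 km/s.
First burn Δv₁ = |v_p − v₁| = 2.373 km/s.
Circular speed at r₂: v₂ = √(μ/r₂) = 8.977 km/s.
Transfer-orbit speed at r₂: v_a = √[μ(2/r₂ − 1/a_t)] = 7.046 km/s.
Second burn Δv₂ = |v₂ − v_a| = 1.931 km/s.
Δv = Δv₁ + Δv₂ = 2.373 + 1.931 = 4.304 km/s.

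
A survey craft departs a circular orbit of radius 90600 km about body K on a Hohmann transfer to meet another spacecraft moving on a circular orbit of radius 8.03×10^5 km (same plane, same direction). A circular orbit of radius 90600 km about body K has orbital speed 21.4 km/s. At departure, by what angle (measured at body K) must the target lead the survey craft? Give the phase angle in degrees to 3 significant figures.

φ = 105°

From the circular-orbit relation v² = μ/r at r = 90600 km: μ = v²r = (21.4)² × 90600 = 4.14912×10^7 km³/s².
Semi-major axis of the transfer orbit: a_t = (90600 + 8.030×10^5)/2 = 4.468×10^5 km.
Transfer time t = π√(a_t³/μ) = 1.457×10^5 s.
The target's mean motion on its circular orbit is ω₂ = √(μ/r₂³) = 8.952×10^-6 rad/s.
Angle swept by the target during transfer: ω₂·t = 1.304 rad = 74.71°.
Arrival is 180° from departure on the ellipse, so φ = 180° − 74.71° = 105°.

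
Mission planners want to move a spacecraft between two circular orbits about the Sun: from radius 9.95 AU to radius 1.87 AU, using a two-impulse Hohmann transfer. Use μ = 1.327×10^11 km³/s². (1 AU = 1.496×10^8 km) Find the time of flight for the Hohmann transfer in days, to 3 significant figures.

t = 2620 days

In km: r₁ = 9.95 × 1.496×10^8 = 1.48852×10^9 km; r₂ = 1.87 × 1.496×10^8 = 2.79752×10^8 km.
Semi-major axis of the transfer orbit: a_t = (1.48852×10^9 + 2.79752×10^8)/2 = 8.84136×10^8 km.
Half the transfer-orbit period gives t = π√(a_t³/μ) = 2.267×10^8 s.
Converting: 2.267×10^8 s ÷ 86400 s/day = 2620 days.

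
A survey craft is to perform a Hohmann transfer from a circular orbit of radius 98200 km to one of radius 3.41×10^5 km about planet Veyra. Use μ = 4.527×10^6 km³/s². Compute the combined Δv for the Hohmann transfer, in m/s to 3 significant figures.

Transfer-ellipse semi-major axis a_t = (r₁ + r₂)/2 = (98200 + 3.410×10^5)/2 = 2.196×10^5 km.
At r₁ the circular-orbit speed is v₁ = √(μ/r₁) = 6.790 km/s.
On the transfer ellipse at r₁, v² = μ(2/r − 1/a) gives v_p = √[μ(2/r₁ − 1/a_t)] = 8.461 km/s.
First burn Δv₁ = |v_p − v₁| = 1.671 km/s.
At r₂, v₂ = √(μ/r₂) = 3.644 km/s.
Transfer-orbit speed at r₂: v_a = √[μ(2/r₂ − 1/a_t)] = 2.437 km/s.
Second burn Δv₂ = |v₂ − v_a| = 1.207 km/s.
Δv = Δv₁ + Δv₂ = 1.671 + 1.207 = 2.878 km/s.

Δv = 2880 m/s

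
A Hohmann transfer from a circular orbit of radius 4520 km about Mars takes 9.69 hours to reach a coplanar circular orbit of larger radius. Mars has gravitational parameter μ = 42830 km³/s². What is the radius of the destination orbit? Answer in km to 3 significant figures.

Transfer time t = 9.69 hours = 34884 s, and t = π√(a_t³/μ).
So a_t = (μ t²/π²)^(1/3) = (42830 × (34884)² / π²)^(1/3) = 17414 km.
Since a_t = (r₁ + r₂)/2, r₂ = 2a_t − r₁ = 2×17414 − 4520 = 30308 km.

r₂ = 30300 km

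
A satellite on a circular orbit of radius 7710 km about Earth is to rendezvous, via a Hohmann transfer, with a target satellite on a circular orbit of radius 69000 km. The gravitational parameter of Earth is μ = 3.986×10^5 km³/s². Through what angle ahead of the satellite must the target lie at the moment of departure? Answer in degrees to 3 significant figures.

φ = 105°

Transfer-ellipse semi-major axis a_t = (r₁ + r₂)/2 = (7710 + 69000)/2 = 38355 km.
Transfer time t = π√(a_t³/μ) = 37380 s.
Target angular speed ω₂ = √(μ/r₂³) = 3.483×10^-5 rad/s.
Angle swept by the target during transfer: ω₂·t = 1.302 rad = 74.60°.
Arrival is 180° from departure on the ellipse, so φ = 180° − 74.60° = 105°.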